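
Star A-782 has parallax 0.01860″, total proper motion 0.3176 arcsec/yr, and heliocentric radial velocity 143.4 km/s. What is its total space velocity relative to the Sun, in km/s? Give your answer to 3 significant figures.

165 km/s

d = 1/p = 1/0.01860″ = 53.763 pc.
v_t = 4.740 μ d = 4.740 × 0.3176 × 53.763 = 80.936 km/s.
v = √(v_r² + v_t²) = √(143.4² + 80.936²) = √27114.2 = 164.66 km/s.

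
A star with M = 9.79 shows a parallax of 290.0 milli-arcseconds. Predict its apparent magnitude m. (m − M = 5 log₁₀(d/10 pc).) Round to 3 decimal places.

m = 7.478

d = 1/p = 1/0.2900″ = 3.4483 pc.
m − M = 5 log₁₀ d − 5 = 5 log₁₀(3.4483) − 5 = 2.6880 − 5 = -2.3120.
m = M + (m − M) = 9.79 + (-2.3120) = 7.478.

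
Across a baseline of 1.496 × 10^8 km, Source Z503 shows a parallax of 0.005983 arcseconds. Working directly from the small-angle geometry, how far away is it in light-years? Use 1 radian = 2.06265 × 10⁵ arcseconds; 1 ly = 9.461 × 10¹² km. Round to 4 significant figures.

545.1 ly

θ = 0.005983″ = 0.005983/206265 = 2.9006 × 10^-8 rad.
d = B/θ = (1.496 × 10^8) / (2.9006 × 10^-8) = 5.1576 × 10^15 km = (5.1576 × 10^15) / (9.461 × 10^12) ly = 545.14 ly.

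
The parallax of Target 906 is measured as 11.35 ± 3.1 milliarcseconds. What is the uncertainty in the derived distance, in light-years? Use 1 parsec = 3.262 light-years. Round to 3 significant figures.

78.5 ly

d = 1/p, so σ_d = σ_p / p².
σ_d = 0.00310 / (0.01135)² = 0.00310 / 0.00012882 = 24.065 pc = 24.065 × 3.262 ly = 78.5 ly.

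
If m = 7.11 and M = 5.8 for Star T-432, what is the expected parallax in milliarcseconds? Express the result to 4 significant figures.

54.70 mas

m − M = 7.11 − 5.8 = 1.31.
d = 10^((m−M)/5 + 1) = 10^1.262 = 18.281 pc.
p = 1/d = 1/18.281 = 0.054702 arcsec = 54.702 mas.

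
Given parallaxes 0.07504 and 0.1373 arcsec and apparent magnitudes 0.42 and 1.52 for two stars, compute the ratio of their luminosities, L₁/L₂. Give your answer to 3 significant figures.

d₁ = 1/p₁ = 1/0.07504″ = 13.326 pc; d₂ = 1/p₂ = 1/0.1373″ = 7.2833 pc.
M₁ = m₁ − 5 log₁₀ d₁ + 5 = 0.42 − 5.6235 + 5 = -0.2035.
M₂ = 1.52 − 4.3116 + 5 = 2.2084.
L₁/L₂ = 10^(0.4(M₂ − M₁)) = 10^(0.4 × 2.4119) = 10^0.96476 = 9.2206.

L₁/L₂ = 9.22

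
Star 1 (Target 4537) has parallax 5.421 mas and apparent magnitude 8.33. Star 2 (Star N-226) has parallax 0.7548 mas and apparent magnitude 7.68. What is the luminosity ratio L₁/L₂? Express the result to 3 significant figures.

d₁ = 1/p₁ = 1/0.005421″ = 184.47 pc; d₂ = 1/p₂ = 1/0.0007548″ = 1324.9 pc.
M₁ = m₁ − 5 log₁₀ d₁ + 5 = 8.33 − 11.3296 + 5 = 2.0004.
M₂ = 7.68 − 15.6109 + 5 = -2.9309.
L₁/L₂ = 10^(0.4(M₂ − M₁)) = 10^(0.4 × (-4.9313)) = 10^(-1.97252) = 0.010653.

L₁/L₂ = 0.0107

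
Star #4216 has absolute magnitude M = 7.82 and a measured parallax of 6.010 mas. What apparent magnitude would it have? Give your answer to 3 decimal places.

d = 1/p = 1/0.006010″ = 166.39 pc.
m − M = 5 log₁₀ d − 5 = 5 log₁₀(166.39) − 5 = 11.1056 − 5 = 6.1056.
m = M + (m − M) = 7.82 + 6.1056 = 13.926.

m = 13.926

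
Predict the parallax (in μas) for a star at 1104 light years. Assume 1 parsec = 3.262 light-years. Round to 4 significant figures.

2955 μas

d = 1104 ly ÷ 3.262 = 338.44 pc.
p = 1/d = 1/338.44 = 0.0029547 arcsec.
= 0.0029547 × 10⁶ = 2954.7 μas.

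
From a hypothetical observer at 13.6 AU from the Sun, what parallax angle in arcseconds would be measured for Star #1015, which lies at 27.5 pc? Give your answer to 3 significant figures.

0.495 arcsec

p (arcsec) = B (AU) / d (pc).
p = 13.6 / 27.5 = 0.49455 arcsec.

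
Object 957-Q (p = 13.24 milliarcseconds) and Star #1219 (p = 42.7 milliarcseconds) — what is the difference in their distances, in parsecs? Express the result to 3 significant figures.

52.1 pc

d_A = 1/0.01324″ = 75.529 pc; d_B = 1/0.04270″ = 23.419 pc.
|d_B − d_A| = |23.419 − 75.529| = 52.11 pc.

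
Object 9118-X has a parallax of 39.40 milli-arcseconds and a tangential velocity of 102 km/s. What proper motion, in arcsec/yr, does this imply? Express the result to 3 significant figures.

d = 1/p = 1/0.03940″ = 25.381 pc.
μ = v_t / (4.74 d) = 102 / (4.74 × 25.381) = 102 / 120.31 = 0.84781 ″/yr.

0.848 arcsec/yr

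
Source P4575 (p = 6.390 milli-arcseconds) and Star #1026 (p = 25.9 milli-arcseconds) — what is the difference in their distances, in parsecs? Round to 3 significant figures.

118 pc

d_A = 1/0.006390″ = 156.49 pc; d_B = 1/0.02590″ = 38.61 pc.
|d_B − d_A| = |38.61 − 156.49| = 117.88 pc.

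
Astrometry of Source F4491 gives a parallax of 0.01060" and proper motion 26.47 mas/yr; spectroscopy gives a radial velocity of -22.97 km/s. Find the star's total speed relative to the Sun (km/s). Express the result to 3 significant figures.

25.8 km/s

d = 1/p = 1/0.01060″ = 94.34 pc.
μ = 26.47 mas/yr = 0.02647 ″/yr.
v_t = 4.740 μ d = 4.740 × 0.02647 × 94.34 = 11.837 km/s.
v = √(v_r² + v_t²) = √((-22.97)² + 11.837²) = √667.735 = 25.841 km/s.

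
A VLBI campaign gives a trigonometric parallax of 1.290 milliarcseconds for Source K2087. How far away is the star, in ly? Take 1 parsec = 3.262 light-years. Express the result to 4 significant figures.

2529 ly

p = 1.290 milliarcseconds = 0.001290 arcsec.
d = 1/p = 1/0.001290 = 775.19 pc.
In light-years: 775.19 × 3.262 = 2528.7 ly.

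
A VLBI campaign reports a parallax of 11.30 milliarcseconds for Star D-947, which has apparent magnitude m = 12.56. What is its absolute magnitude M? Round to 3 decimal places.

M = 7.825

d = 1/p = 1/0.01130″ = 88.496 pc.
m − M = 5 log₁₀(88.496) − 5 = 9.7346 − 5 = 4.7346.
M = m − (m − M) = 12.56 − 4.7346 = 7.825.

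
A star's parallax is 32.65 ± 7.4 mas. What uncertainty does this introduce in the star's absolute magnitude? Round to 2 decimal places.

σ_M = 0.49 mag

M = m − 5 log₁₀ d + 5 = m + 5 log₁₀ p + 5, so ∂M/∂p = 5/(p ln 10).
σ_M = (5/ln 10) · (σ_p/p) = 2.1715 × 7.4/32.65 = 2.1715 × 0.22665 = 0.49217.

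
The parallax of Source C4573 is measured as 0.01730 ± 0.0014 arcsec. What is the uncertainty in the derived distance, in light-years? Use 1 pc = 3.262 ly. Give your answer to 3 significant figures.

d = 1/p, so σ_d = σ_p / p².
σ_d = 0.00140 / (0.01730)² = 0.00140 / 0.00029929 = 4.6777 pc = 4.6777 × 3.262 ly = 15.259 ly.

15.3 ly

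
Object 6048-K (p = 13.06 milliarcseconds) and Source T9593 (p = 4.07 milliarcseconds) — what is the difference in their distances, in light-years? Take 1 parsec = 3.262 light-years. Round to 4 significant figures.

551.7 ly

d_A = 1/0.01306″ = 76.57 pc; d_B = 1/0.004070″ = 245.7 pc.
|d_B − d_A| = |245.7 − 76.57| = 169.13 pc = 169.13 × 3.262 ly = 551.7 ly.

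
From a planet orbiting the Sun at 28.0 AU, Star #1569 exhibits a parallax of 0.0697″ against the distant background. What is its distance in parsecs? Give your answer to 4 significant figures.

With baseline B (in AU) and parallax p (in arcsec), d = B/p parsecs.
d = 28.0 / 0.0697 = 401.72 pc.

401.7 pc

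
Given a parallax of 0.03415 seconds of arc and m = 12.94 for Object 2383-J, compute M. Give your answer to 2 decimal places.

M = 10.61

d = 1/p = 1/0.03415″ = 29.283 pc.
m − M = 5 log₁₀(29.283) − 5 = 7.3331 − 5 = 2.3331.
M = m − (m − M) = 12.94 − 2.3331 = 10.61.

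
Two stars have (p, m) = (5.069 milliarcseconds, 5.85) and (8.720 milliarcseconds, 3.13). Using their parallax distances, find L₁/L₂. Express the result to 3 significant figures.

d₁ = 1/p₁ = 1/0.005069″ = 197.28 pc; d₂ = 1/p₂ = 1/0.008720″ = 114.68 pc.
M₁ = m₁ − 5 log₁₀ d₁ + 5 = 5.85 − 11.4754 + 5 = -0.6254.
M₂ = 3.13 − 10.2974 + 5 = -2.1674.
L₁/L₂ = 10^(0.4(M₂ − M₁)) = 10^(0.4 × (-1.5420)) = 10^(-0.61680) = 0.24166.

L₁/L₂ = 0.242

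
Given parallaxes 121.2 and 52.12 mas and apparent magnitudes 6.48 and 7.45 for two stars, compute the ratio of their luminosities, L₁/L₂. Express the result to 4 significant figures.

L₁/L₂ = 0.4519

d₁ = 1/p₁ = 1/0.1212″ = 8.2508 pc; d₂ = 1/p₂ = 1/0.05212″ = 19.186 pc.
M₁ = m₁ − 5 log₁₀ d₁ + 5 = 6.48 − 4.5825 + 5 = 6.8975.
M₂ = 7.45 − 6.4149 + 5 = 6.0351.
L₁/L₂ = 10^(0.4(M₂ − M₁)) = 10^(0.4 × (-0.8624)) = 10^(-0.34496) = 0.4519.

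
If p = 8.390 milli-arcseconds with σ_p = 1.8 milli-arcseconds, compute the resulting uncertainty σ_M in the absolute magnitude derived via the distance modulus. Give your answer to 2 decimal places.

M = m − 5 log₁₀ d + 5 = m + 5 log₁₀ p + 5, so ∂M/∂p = 5/(p ln 10).
σ_M = (5/ln 10) · (σ_p/p) = 2.1715 × 1.8/8.390 = 2.1715 × 0.21454 = 0.46587.

σ_M = 0.47 mag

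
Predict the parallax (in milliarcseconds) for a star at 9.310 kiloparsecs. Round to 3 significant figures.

d = 9.310 kpc = 9310 pc.
p = 1/d = 1/9310 = 0.00010741 arcsec.
= 0.00010741 × 1000 = 0.10741 mas.

0.107 mas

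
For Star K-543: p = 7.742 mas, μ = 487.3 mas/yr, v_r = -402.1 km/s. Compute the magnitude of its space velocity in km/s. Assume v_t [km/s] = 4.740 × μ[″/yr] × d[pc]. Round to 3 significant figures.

d = 1/p = 1/0.007742″ = 129.17 pc.
μ = 487.3 mas/yr = 0.4873 ″/yr.
v_t = 4.740 μ d = 4.740 × 0.4873 × 129.17 = 298.36 km/s.
v = √(v_r² + v_t²) = √((-402.1)² + 298.36²) = √250703 = 500.7 km/s.

501 km/s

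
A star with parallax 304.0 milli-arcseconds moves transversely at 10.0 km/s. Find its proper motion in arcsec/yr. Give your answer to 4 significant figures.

d = 1/p = 1/0.3040″ = 3.2895 pc.
μ = v_t / (4.74 d) = 10.0 / (4.74 × 3.2895) = 10.0 / 15.592 = 0.64135 ″/yr.

0.6414 arcsec/yr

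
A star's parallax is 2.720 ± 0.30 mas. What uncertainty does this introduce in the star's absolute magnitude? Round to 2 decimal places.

M = m − 5 log₁₀ d + 5 = m + 5 log₁₀ p + 5, so ∂M/∂p = 5/(p ln 10).
σ_M = (5/ln 10) · (σ_p/p) = 2.1715 × 0.30/2.720 = 2.1715 × 0.11029 = 0.23949.

σ_M = 0.24 mag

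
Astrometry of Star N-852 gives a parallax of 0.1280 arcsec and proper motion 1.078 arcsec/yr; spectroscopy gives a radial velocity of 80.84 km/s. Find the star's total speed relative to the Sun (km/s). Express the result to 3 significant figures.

90.2 km/s

d = 1/p = 1/0.1280″ = 7.8125 pc.
v_t = 4.740 μ d = 4.740 × 1.078 × 7.8125 = 39.92 km/s.
v = √(v_r² + v_t²) = √(80.84² + 39.92²) = √8128.71 = 90.159 km/s.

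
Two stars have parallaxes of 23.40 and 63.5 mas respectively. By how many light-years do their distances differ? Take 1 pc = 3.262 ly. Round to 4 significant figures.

d_A = 1/0.02340″ = 42.735 pc; d_B = 1/0.06350″ = 15.748 pc.
|d_B − d_A| = |15.748 − 42.735| = 26.987 pc = 26.987 × 3.262 ly = 88.032 ly.

88.03 ly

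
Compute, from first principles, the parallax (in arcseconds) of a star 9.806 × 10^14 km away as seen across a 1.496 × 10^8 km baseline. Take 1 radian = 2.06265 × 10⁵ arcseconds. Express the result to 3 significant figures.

0.0315 arcsec

θ ≈ B/d = (1.496 × 10^8) / (9.806 × 10^14) = 1.5256 × 10^-7 rad.
In arcseconds: 1.5256 × 10^-7 × 206265 = 0.031468″.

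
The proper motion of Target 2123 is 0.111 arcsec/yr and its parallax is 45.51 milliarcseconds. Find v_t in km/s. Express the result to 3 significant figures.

11.6 km/s

d = 1/p = 1/0.04551″ = 21.973 pc.
v_t = 4.74 × μ × d = 4.74 × 0.111 × 21.973 = 11.561 km/s.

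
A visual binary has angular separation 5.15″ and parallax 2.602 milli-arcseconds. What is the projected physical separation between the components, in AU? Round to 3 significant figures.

1980 AU

d = 1/p = 1/0.002602″ = 384.32 pc.
At distance d (pc), an angle of θ arcsec spans θ·d AU: s = 5.15 × 384.32 = 1979.2 AU.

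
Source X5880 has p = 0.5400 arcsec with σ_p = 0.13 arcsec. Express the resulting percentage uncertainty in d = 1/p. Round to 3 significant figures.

For d = 1/p, |σ_d/d| = |σ_p/p|.
σ_p/p = 0.13 / 0.5400 = 0.24074 = 24.074%.

24.1%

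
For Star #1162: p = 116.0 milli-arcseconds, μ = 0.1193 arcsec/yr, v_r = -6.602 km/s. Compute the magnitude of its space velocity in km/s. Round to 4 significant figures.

8.207 km/s

d = 1/p = 1/0.1160″ = 8.6207 pc.
v_t = 4.740 μ d = 4.740 × 0.1193 × 8.6207 = 4.8749 km/s.
v = √(v_r² + v_t²) = √((-6.602)² + 4.8749²) = √67.3511 = 8.2068 km/s.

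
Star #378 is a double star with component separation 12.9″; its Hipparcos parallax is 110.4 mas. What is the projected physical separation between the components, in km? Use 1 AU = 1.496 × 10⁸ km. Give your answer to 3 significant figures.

1.75 × 10^10 km

d = 1/p = 1/0.1104″ = 9.058 pc.
At distance d (pc), an angle of θ arcsec spans θ·d AU: s = 12.9 × 9.058 = 116.85 AU.
= 116.85 × 1.496 × 10⁸ km = 1.7481 × 10^10 km.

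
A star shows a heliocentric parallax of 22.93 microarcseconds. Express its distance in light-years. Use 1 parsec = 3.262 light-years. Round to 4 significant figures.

142300 light years

p = 22.93 microarcseconds = 0.00002293 arcsec.
d = 1/p = 1/0.00002293 = 43611 pc.
In light-years: 43611 × 3.262 = 1.4226 × 10^5 ly.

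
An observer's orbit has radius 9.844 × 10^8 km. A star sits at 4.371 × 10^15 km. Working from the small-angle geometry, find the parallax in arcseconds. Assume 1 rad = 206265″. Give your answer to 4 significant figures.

θ ≈ B/d = (9.844 × 10^8) / (4.371 × 10^15) = 2.2521 × 10^-7 rad.
In arcseconds: 2.2521 × 10^-7 × 206265 = 0.046453″.

0.04645 arcsec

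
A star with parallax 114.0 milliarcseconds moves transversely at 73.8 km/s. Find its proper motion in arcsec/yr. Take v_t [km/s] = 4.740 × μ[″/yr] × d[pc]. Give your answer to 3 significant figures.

d = 1/p = 1/0.1140″ = 8.7719 pc.
μ = v_t / (4.74 d) = 73.8 / (4.74 × 8.7719) = 73.8 / 41.579 = 1.7749 ″/yr.

1.77 arcsec/yr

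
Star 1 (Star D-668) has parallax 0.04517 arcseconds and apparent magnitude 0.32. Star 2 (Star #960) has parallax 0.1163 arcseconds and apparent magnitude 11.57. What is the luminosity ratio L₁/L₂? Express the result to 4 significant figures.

d₁ = 1/p₁ = 1/0.04517″ = 22.139 pc; d₂ = 1/p₂ = 1/0.1163″ = 8.5985 pc.
M₁ = m₁ − 5 log₁₀ d₁ + 5 = 0.32 − 6.7258 + 5 = -1.4058.
M₂ = 11.57 − 4.6721 + 5 = 11.8979.
L₁/L₂ = 10^(0.4(M₂ − M₁)) = 10^(0.4 × 13.3037) = 10^5.32148 = 2.0964 × 10^5.

L₁/L₂ = 209600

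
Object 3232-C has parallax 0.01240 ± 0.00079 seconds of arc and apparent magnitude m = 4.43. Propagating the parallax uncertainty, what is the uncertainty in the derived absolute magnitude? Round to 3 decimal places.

σ_M = 0.138 mag

M = m − 5 log₁₀ d + 5 = m + 5 log₁₀ p + 5, so ∂M/∂p = 5/(p ln 10).
σ_M = (5/ln 10) · (σ_p/p) = 2.1715 × 0.00079/0.01240 = 2.1715 × 0.06371 = 0.13835.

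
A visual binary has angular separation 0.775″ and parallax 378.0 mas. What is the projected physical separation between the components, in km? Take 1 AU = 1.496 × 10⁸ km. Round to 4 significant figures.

d = 1/p = 1/0.3780″ = 2.6455 pc.
At distance d (pc), an angle of θ arcsec spans θ·d AU: s = 0.775 × 2.6455 = 2.0503 AU.
= 2.0503 × 1.496 × 10⁸ km = 3.0672 × 10^8 km.

3.067 × 10^8 km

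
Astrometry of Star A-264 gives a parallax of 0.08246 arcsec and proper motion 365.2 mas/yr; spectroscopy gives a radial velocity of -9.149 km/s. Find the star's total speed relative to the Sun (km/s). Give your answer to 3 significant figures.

22.9 km/s

d = 1/p = 1/0.08246″ = 12.127 pc.
μ = 365.2 mas/yr = 0.3652 ″/yr.
v_t = 4.740 μ d = 4.740 × 0.3652 × 12.127 = 20.992 km/s.
v = √(v_r² + v_t²) = √((-9.149)² + 20.992²) = √524.368 = 22.899 km/s.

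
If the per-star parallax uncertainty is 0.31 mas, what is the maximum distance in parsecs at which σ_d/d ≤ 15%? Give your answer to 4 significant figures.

σ_d/d = σ_p/p, so the condition is σ_p/p ≤ 0.15, i.e. p ≥ σ_p/0.15.
p_min = 0.31/0.15 = 2.0667 mas = 0.0020667 arcsec.
d_max = 1/p_min = 1/0.0020667 = 483.86 pc.

483.9 pc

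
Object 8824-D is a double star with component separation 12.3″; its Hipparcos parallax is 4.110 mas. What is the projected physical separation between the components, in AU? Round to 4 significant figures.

2993 AU

d = 1/p = 1/0.004110″ = 243.31 pc.
At distance d (pc), an angle of θ arcsec spans θ·d AU: s = 12.3 × 243.31 = 2992.7 AU.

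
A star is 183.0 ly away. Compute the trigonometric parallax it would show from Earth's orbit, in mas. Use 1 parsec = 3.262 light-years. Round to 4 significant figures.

17.83 mas

d = 183.0 ly ÷ 3.262 = 56.101 pc.
p = 1/d = 1/56.101 = 0.017825 arcsec.
= 0.017825 × 1000 = 17.825 mas.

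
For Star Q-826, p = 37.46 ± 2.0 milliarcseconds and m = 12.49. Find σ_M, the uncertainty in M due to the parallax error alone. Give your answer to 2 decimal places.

M = m − 5 log₁₀ d + 5 = m + 5 log₁₀ p + 5, so ∂M/∂p = 5/(p ln 10).
σ_M = (5/ln 10) · (σ_p/p) = 2.1715 × 2.0/37.46 = 2.1715 × 0.05339 = 0.11594.

σ_M = 0.12 mag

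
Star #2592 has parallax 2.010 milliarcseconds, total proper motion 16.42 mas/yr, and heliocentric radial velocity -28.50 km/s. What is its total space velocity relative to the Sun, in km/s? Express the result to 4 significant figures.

d = 1/p = 1/0.002010″ = 497.51 pc.
μ = 16.42 mas/yr = 0.01642 ″/yr.
v_t = 4.740 μ d = 4.740 × 0.01642 × 497.51 = 38.722 km/s.
v = √(v_r² + v_t²) = √((-28.50)² + 38.722²) = √2311.64 = 48.08 km/s.

48.08 km/s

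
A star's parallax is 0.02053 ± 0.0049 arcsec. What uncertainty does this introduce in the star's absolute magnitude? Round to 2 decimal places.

σ_M = 0.52 mag

M = m − 5 log₁₀ d + 5 = m + 5 log₁₀ p + 5, so ∂M/∂p = 5/(p ln 10).
σ_M = (5/ln 10) · (σ_p/p) = 2.1715 × 0.0049/0.02053 = 2.1715 × 0.23868 = 0.51829.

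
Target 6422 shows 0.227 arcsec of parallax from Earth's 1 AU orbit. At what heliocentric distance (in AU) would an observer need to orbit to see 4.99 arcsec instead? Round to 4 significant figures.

21.98 AU

Parallax scales linearly with baseline: p ∝ B, so B = p_target / p_Earth × 1 AU.
B = 4.99 / 0.227 = 21.982 AU.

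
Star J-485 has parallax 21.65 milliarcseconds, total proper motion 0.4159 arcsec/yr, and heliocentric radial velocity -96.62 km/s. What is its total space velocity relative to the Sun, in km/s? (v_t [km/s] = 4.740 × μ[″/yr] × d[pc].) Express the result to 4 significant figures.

d = 1/p = 1/0.02165″ = 46.189 pc.
v_t = 4.740 μ d = 4.740 × 0.4159 × 46.189 = 91.055 km/s.
v = √(v_r² + v_t²) = √((-96.62)² + 91.055²) = √17626.4 = 132.76 km/s.

132.8 km/s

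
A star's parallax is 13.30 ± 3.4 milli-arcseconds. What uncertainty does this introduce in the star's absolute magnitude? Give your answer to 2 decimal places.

M = m − 5 log₁₀ d + 5 = m + 5 log₁₀ p + 5, so ∂M/∂p = 5/(p ln 10).
σ_M = (5/ln 10) · (σ_p/p) = 2.1715 × 3.4/13.30 = 2.1715 × 0.25564 = 0.55512.

σ_M = 0.56 mag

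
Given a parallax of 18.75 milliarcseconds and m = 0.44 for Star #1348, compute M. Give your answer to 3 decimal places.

M = -3.195

d = 1/p = 1/0.01875″ = 53.333 pc.
m − M = 5 log₁₀(53.333) − 5 = 8.6350 − 5 = 3.6350.
M = m − (m − M) = 0.44 − 3.6350 = -3.195.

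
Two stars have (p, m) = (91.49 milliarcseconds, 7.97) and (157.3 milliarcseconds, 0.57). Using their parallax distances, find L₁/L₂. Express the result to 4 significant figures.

L₁/L₂ = 0.003241

d₁ = 1/p₁ = 1/0.09149″ = 10.93 pc; d₂ = 1/p₂ = 1/0.1573″ = 6.3573 pc.
M₁ = m₁ − 5 log₁₀ d₁ + 5 = 7.97 − 5.1931 + 5 = 7.7769.
M₂ = 0.57 − 4.0164 + 5 = 1.5536.
L₁/L₂ = 10^(0.4(M₂ − M₁)) = 10^(0.4 × (-6.2233)) = 10^(-2.48932) = 0.003241.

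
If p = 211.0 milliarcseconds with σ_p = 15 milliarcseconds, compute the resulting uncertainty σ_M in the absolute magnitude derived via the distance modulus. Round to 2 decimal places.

σ_M = 0.15 mag

M = m − 5 log₁₀ d + 5 = m + 5 log₁₀ p + 5, so ∂M/∂p = 5/(p ln 10).
σ_M = (5/ln 10) · (σ_p/p) = 2.1715 × 15/211.0 = 2.1715 × 0.07109 = 0.15437.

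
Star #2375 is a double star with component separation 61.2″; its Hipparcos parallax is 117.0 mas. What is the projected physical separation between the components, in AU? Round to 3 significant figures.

523 AU

d = 1/p = 1/0.1170″ = 8.547 pc.
At distance d (pc), an angle of θ arcsec spans θ·d AU: s = 61.2 × 8.547 = 523.08 AU.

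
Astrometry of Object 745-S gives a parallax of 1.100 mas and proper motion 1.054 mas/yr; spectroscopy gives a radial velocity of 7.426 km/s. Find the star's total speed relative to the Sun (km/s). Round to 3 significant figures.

8.70 km/s

d = 1/p = 1/0.001100″ = 909.09 pc.
μ = 1.054 mas/yr = 0.001054 ″/yr.
v_t = 4.740 μ d = 4.740 × 0.001054 × 909.09 = 4.5418 km/s.
v = √(v_r² + v_t²) = √(7.426² + 4.5418²) = √75.7734 = 8.7048 km/s.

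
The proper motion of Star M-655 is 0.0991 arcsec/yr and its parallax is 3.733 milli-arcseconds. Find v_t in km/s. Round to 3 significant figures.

d = 1/p = 1/0.003733″ = 267.88 pc.
v_t = 4.74 × μ × d = 4.74 × 0.0991 × 267.88 = 125.83 km/s.

126 km/s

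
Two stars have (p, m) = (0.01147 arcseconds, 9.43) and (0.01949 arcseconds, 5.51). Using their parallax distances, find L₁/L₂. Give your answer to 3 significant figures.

L₁/L₂ = 0.0781

d₁ = 1/p₁ = 1/0.01147″ = 87.184 pc; d₂ = 1/p₂ = 1/0.01949″ = 51.308 pc.
M₁ = m₁ − 5 log₁₀ d₁ + 5 = 9.43 − 9.7022 + 5 = 4.7278.
M₂ = 5.51 − 8.5509 + 5 = 1.9591.
L₁/L₂ = 10^(0.4(M₂ − M₁)) = 10^(0.4 × (-2.7687)) = 10^(-1.10748) = 0.078076.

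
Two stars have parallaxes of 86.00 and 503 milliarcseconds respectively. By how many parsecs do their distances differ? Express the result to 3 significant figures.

d_A = 1/0.08600″ = 11.628 pc; d_B = 1/0.5030″ = 1.9881 pc.
|d_B − d_A| = |1.9881 − 11.628| = 9.6399 pc.

9.64 pc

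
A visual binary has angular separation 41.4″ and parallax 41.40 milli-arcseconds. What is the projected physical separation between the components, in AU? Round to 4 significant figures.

1000 AU

d = 1/p = 1/0.04140″ = 24.155 pc.
At distance d (pc), an angle of θ arcsec spans θ·d AU: s = 41.4 × 24.155 = 1000 AU.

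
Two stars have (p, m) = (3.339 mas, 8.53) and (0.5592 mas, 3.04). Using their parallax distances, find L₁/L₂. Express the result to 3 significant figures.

d₁ = 1/p₁ = 1/0.003339″ = 299.49 pc; d₂ = 1/p₂ = 1/0.0005592″ = 1788.3 pc.
M₁ = m₁ − 5 log₁₀ d₁ + 5 = 8.53 − 12.3819 + 5 = 1.1481.
M₂ = 3.04 − 16.2622 + 5 = -8.2222.
L₁/L₂ = 10^(0.4(M₂ − M₁)) = 10^(0.4 × (-9.3703)) = 10^(-3.74812) = 0.0001786.

L₁/L₂ = 0.000179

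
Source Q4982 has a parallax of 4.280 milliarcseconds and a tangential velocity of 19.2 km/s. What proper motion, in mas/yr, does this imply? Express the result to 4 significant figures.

d = 1/p = 1/0.004280″ = 233.64 pc.
μ = v_t / (4.74 d) = 19.2 / (4.74 × 233.64) = 19.2 / 1107.5 = 0.017336 ″/yr = 17.336 mas/yr.

17.34 mas/yr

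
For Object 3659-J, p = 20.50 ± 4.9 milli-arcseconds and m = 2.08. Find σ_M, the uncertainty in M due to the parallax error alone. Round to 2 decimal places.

M = m − 5 log₁₀ d + 5 = m + 5 log₁₀ p + 5, so ∂M/∂p = 5/(p ln 10).
σ_M = (5/ln 10) · (σ_p/p) = 2.1715 × 4.9/20.50 = 2.1715 × 0.23902 = 0.51903.

σ_M = 0.52 mag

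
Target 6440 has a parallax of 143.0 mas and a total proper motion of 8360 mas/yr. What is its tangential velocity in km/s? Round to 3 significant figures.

d = 1/p = 1/0.1430″ = 6.993 pc.
μ = 8360 mas/yr = 8.36 ″/yr.
v_t = 4.74 × μ × d = 4.74 × 8.36 × 6.993 = 277.11 km/s.

277 km/s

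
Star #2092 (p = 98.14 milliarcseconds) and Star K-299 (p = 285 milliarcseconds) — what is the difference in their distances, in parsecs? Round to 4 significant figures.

6.681 pc

d_A = 1/0.09814″ = 10.19 pc; d_B = 1/0.2850″ = 3.5088 pc.
|d_B − d_A| = |3.5088 − 10.19| = 6.6812 pc.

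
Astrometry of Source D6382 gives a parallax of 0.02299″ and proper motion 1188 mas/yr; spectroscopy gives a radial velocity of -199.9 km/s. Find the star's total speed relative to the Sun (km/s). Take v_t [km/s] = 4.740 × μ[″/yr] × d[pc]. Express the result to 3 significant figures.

d = 1/p = 1/0.02299″ = 43.497 pc.
μ = 1188 mas/yr = 1.188 ″/yr.
v_t = 4.740 μ d = 4.740 × 1.188 × 43.497 = 244.94 km/s.
v = √(v_r² + v_t²) = √((-199.9)² + 244.94²) = √99955.6 = 316.16 km/s.

316 km/s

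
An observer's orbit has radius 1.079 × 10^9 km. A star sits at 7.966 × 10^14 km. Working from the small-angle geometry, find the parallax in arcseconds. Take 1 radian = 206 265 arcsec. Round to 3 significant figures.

θ ≈ B/d = (1.079 × 10^9) / (7.966 × 10^14) = 1.3545 × 10^-6 rad.
In arcseconds: 1.3545 × 10^-6 × 206265 = 0.27939″.

0.279 arcsec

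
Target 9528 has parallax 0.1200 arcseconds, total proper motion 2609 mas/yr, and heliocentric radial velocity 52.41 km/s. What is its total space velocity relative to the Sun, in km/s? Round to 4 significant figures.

d = 1/p = 1/0.1200″ = 8.3333 pc.
μ = 2609 mas/yr = 2.609 ″/yr.
v_t = 4.740 μ d = 4.740 × 2.609 × 8.3333 = 103.06 km/s.
v = √(v_r² + v_t²) = √(52.41² + 103.06²) = √13368.2 = 115.62 km/s.

115.6 km/s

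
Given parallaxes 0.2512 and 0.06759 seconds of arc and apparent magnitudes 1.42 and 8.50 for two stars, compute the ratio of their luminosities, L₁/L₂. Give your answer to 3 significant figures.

d₁ = 1/p₁ = 1/0.2512″ = 3.9809 pc; d₂ = 1/p₂ = 1/0.06759″ = 14.795 pc.
M₁ = m₁ − 5 log₁₀ d₁ + 5 = 1.42 − 2.9999 + 5 = 3.4201.
M₂ = 8.50 − 5.8506 + 5 = 7.6494.
L₁/L₂ = 10^(0.4(M₂ − M₁)) = 10^(0.4 × 4.2293) = 10^1.69172 = 49.172.

L₁/L₂ = 49.2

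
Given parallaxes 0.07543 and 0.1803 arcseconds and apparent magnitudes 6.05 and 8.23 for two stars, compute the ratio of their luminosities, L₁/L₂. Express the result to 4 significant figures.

L₁/L₂ = 42.55

d₁ = 1/p₁ = 1/0.07543″ = 13.257 pc; d₂ = 1/p₂ = 1/0.1803″ = 5.5463 pc.
M₁ = m₁ − 5 log₁₀ d₁ + 5 = 6.05 − 5.6122 + 5 = 5.4378.
M₂ = 8.23 − 3.7200 + 5 = 9.5100.
L₁/L₂ = 10^(0.4(M₂ − M₁)) = 10^(0.4 × 4.0722) = 10^1.62888 = 42.548.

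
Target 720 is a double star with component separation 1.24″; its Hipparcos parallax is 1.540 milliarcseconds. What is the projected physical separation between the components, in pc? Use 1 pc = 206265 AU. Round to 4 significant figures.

0.003904 pc

d = 1/p = 1/0.001540″ = 649.35 pc.
At distance d (pc), an angle of θ arcsec spans θ·d AU: s = 1.24 × 649.35 = 805.19 AU.
= 805.19 / 206265 = 0.0039037 pc.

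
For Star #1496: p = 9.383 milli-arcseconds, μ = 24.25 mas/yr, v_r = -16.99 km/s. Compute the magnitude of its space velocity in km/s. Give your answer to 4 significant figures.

20.95 km/s

d = 1/p = 1/0.009383″ = 106.58 pc.
μ = 24.25 mas/yr = 0.02425 ″/yr.
v_t = 4.740 μ d = 4.740 × 0.02425 × 106.58 = 12.251 km/s.
v = √(v_r² + v_t²) = √((-16.99)² + 12.251²) = √438.747 = 20.946 km/s.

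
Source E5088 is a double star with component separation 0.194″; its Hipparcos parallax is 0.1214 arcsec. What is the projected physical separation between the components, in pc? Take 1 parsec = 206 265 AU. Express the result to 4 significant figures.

7.747 × 10^-6 pc

d = 1/p = 1/0.1214″ = 8.2372 pc.
At distance d (pc), an angle of θ arcsec spans θ·d AU: s = 0.194 × 8.2372 = 1.598 AU.
= 1.598 / 206265 = 7.7473 × 10^-6 pc.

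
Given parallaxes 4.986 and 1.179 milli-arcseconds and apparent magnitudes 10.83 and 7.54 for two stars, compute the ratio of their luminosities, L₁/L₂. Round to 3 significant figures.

d₁ = 1/p₁ = 1/0.004986″ = 200.56 pc; d₂ = 1/p₂ = 1/0.001179″ = 848.18 pc.
M₁ = m₁ − 5 log₁₀ d₁ + 5 = 10.83 − 11.5112 + 5 = 4.3188.
M₂ = 7.54 − 14.6424 + 5 = -2.1024.
L₁/L₂ = 10^(0.4(M₂ − M₁)) = 10^(0.4 × (-6.4212)) = 10^(-2.56848) = 0.002701.

L₁/L₂ = 0.00270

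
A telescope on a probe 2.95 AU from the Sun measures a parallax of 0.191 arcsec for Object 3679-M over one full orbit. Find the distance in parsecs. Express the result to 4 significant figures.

15.45 pc

With baseline B (in AU) and parallax p (in arcsec), d = B/p parsecs.
d = 2.95 / 0.191 = 15.445 pc.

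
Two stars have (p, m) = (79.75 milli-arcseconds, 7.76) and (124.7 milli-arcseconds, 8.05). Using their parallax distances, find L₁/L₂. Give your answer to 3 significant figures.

d₁ = 1/p₁ = 1/0.07975″ = 12.539 pc; d₂ = 1/p₂ = 1/0.1247″ = 8.0192 pc.
M₁ = m₁ − 5 log₁₀ d₁ + 5 = 7.76 − 5.4913 + 5 = 7.2687.
M₂ = 8.05 − 4.5207 + 5 = 8.5293.
L₁/L₂ = 10^(0.4(M₂ − M₁)) = 10^(0.4 × 1.2606) = 10^0.50424 = 3.1933.

L₁/L₂ = 3.19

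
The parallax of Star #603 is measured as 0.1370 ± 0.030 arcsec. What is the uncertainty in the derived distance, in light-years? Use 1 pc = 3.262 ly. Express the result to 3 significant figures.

d = 1/p, so σ_d = σ_p / p².
σ_d = 0.0300 / (0.1370)² = 0.0300 / 0.018769 = 1.5984 pc = 1.5984 × 3.262 ly = 5.214 ly.

5.21 ly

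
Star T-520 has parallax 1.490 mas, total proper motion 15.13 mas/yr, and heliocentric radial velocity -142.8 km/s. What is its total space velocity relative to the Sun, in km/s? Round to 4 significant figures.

d = 1/p = 1/0.001490″ = 671.14 pc.
μ = 15.13 mas/yr = 0.01513 ″/yr.
v_t = 4.740 μ d = 4.740 × 0.01513 × 671.14 = 48.132 km/s.
v = √(v_r² + v_t²) = √((-142.8)² + 48.132²) = √22708.5 = 150.69 km/s.

150.7 km/s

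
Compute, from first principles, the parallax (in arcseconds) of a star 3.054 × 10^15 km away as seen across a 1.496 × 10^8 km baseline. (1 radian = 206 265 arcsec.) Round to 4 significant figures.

0.01010 arcsec

θ ≈ B/d = (1.496 × 10^8) / (3.054 × 10^15) = 4.8985 × 10^-8 rad.
In arcseconds: 4.8985 × 10^-8 × 206265 = 0.010104″.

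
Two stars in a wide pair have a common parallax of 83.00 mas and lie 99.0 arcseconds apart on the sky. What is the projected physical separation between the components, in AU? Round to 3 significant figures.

1190 AU

d = 1/p = 1/0.08300″ = 12.048 pc.
At distance d (pc), an angle of θ arcsec spans θ·d AU: s = 99.0 × 12.048 = 1192.8 AU.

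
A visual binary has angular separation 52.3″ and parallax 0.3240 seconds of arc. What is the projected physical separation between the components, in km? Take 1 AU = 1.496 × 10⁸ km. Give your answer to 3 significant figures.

2.41 × 10^10 km

d = 1/p = 1/0.3240″ = 3.0864 pc.
At distance d (pc), an angle of θ arcsec spans θ·d AU: s = 52.3 × 3.0864 = 161.42 AU.
= 161.42 × 1.496 × 10⁸ km = 2.4148 × 10^10 km.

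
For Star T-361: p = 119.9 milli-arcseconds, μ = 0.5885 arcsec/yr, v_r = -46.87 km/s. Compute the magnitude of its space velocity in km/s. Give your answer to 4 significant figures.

52.33 km/s

d = 1/p = 1/0.1199″ = 8.3403 pc.
v_t = 4.740 μ d = 4.740 × 0.5885 × 8.3403 = 23.265 km/s.
v = √(v_r² + v_t²) = √((-46.87)² + 23.265²) = √2738.06 = 52.326 km/s.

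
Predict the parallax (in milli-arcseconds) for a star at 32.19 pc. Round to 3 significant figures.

p = 1/d = 1/32.19 = 0.031066 arcsec.
= 0.031066 × 1000 = 31.066 mas.

31.1 mas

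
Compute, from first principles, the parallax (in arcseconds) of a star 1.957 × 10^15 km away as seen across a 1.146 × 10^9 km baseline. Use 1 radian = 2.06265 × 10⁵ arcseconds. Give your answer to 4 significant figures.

0.1208 arcsec

θ ≈ B/d = (1.146 × 10^9) / (1.957 × 10^15) = 5.8559 × 10^-7 rad.
In arcseconds: 5.8559 × 10^-7 × 206265 = 0.12079″.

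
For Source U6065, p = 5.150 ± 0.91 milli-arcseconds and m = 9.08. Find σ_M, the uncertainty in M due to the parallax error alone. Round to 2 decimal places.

σ_M = 0.38 mag

M = m − 5 log₁₀ d + 5 = m + 5 log₁₀ p + 5, so ∂M/∂p = 5/(p ln 10).
σ_M = (5/ln 10) · (σ_p/p) = 2.1715 × 0.91/5.150 = 2.1715 × 0.1767 = 0.3837.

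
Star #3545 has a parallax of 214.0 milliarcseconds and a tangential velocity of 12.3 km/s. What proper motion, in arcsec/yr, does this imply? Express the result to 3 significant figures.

d = 1/p = 1/0.2140″ = 4.6729 pc.
μ = v_t / (4.74 d) = 12.3 / (4.74 × 4.6729) = 12.3 / 22.15 = 0.5553 ″/yr.

0.555 arcsec/yr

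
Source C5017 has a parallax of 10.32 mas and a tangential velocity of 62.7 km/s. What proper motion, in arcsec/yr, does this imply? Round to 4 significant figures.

d = 1/p = 1/0.01032″ = 96.899 pc.
μ = v_t / (4.74 d) = 62.7 / (4.74 × 96.899) = 62.7 / 459.3 = 0.13651 ″/yr.

0.1365 arcsec/yr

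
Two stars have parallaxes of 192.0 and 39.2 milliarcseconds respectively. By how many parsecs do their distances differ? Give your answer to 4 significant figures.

20.30 pc

d_A = 1/0.1920″ = 5.2083 pc; d_B = 1/0.03920″ = 25.51 pc.
|d_B − d_A| = |25.51 − 5.2083| = 20.302 pc.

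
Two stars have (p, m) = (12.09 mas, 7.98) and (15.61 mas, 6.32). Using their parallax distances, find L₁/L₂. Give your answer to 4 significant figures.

d₁ = 1/p₁ = 1/0.01209″ = 82.713 pc; d₂ = 1/p₂ = 1/0.01561″ = 64.061 pc.
M₁ = m₁ − 5 log₁₀ d₁ + 5 = 7.98 − 9.5879 + 5 = 3.3921.
M₂ = 6.32 − 9.0330 + 5 = 2.2870.
L₁/L₂ = 10^(0.4(M₂ − M₁)) = 10^(0.4 × (-1.1051)) = 10^(-0.44204) = 0.36138.

L₁/L₂ = 0.3614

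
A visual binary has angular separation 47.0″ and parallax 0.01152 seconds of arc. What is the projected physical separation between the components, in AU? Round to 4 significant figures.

4080 AU

d = 1/p = 1/0.01152″ = 86.806 pc.
At distance d (pc), an angle of θ arcsec spans θ·d AU: s = 47.0 × 86.806 = 4079.9 AU.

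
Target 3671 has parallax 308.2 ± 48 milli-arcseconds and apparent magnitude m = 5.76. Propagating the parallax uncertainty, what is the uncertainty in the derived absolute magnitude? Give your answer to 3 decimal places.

M = m − 5 log₁₀ d + 5 = m + 5 log₁₀ p + 5, so ∂M/∂p = 5/(p ln 10).
σ_M = (5/ln 10) · (σ_p/p) = 2.1715 × 48/308.2 = 2.1715 × 0.15574 = 0.33819.

σ_M = 0.338 mag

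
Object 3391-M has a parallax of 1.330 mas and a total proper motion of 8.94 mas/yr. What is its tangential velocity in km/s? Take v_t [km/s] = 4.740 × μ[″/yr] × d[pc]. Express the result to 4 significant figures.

d = 1/p = 1/0.001330″ = 751.88 pc.
μ = 8.94 mas/yr = 0.00894 ″/yr.
v_t = 4.74 × μ × d = 4.74 × 0.00894 × 751.88 = 31.861 km/s.

31.86 km/s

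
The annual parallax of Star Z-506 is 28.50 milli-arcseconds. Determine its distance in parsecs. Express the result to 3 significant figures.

35.1 pc

p = 28.50 milli-arcseconds = 0.02850 arcsec.
d = 1/p = 1/0.02850 = 35.088 pc.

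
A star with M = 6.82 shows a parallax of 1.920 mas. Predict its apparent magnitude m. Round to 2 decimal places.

d = 1/p = 1/0.001920″ = 520.83 pc.
m − M = 5 log₁₀ d − 5 = 5 log₁₀(520.83) − 5 = 13.5835 − 5 = 8.5835.
m = M + (m − M) = 6.82 + 8.5835 = 15.40.

m = 15.40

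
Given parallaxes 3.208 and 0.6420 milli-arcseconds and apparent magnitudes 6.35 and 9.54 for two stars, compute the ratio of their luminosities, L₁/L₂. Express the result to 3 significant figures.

L₁/L₂ = 0.756

d₁ = 1/p₁ = 1/0.003208″ = 311.72 pc; d₂ = 1/p₂ = 1/0.0006420″ = 1557.6 pc.
M₁ = m₁ − 5 log₁₀ d₁ + 5 = 6.35 − 12.4688 + 5 = -1.1188.
M₂ = 9.54 − 15.9623 + 5 = -1.4223.
L₁/L₂ = 10^(0.4(M₂ − M₁)) = 10^(0.4 × (-0.3035)) = 10^(-0.12140) = 0.75614.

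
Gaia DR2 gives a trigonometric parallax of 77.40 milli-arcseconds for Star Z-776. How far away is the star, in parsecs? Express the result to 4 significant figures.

p = 77.40 milli-arcseconds = 0.07740 arcsec.
d = 1/p = 1/0.07740 = 12.92 pc.

12.92 pc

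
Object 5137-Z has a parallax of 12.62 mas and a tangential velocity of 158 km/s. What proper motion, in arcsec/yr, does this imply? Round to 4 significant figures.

0.4207 arcsec/yr

d = 1/p = 1/0.01262″ = 79.239 pc.
μ = v_t / (4.74 d) = 158 / (4.74 × 79.239) = 158 / 375.59 = 0.42067 ″/yr.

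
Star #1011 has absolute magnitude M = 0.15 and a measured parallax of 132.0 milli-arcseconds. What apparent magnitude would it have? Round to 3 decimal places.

d = 1/p = 1/0.1320″ = 7.5758 pc.
m − M = 5 log₁₀ d − 5 = 5 log₁₀(7.5758) − 5 = 4.3971 − 5 = -0.6029.
m = M + (m − M) = 0.15 + (-0.6029) = -0.453.

m = -0.453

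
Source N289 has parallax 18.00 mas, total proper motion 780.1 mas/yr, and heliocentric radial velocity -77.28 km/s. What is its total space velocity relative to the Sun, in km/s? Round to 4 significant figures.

d = 1/p = 1/0.01800″ = 55.556 pc.
μ = 780.1 mas/yr = 0.7801 ″/yr.
v_t = 4.740 μ d = 4.740 × 0.7801 × 55.556 = 205.43 km/s.
v = √(v_r² + v_t²) = √((-77.28)² + 205.43²) = √48173.7 = 219.49 km/s.

219.5 km/s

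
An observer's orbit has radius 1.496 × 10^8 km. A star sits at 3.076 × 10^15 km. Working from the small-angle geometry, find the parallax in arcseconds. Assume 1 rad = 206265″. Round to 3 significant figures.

θ ≈ B/d = (1.496 × 10^8) / (3.076 × 10^15) = 4.8635 × 10^-8 rad.
In arcseconds: 4.8635 × 10^-8 × 206265 = 0.010032″.

0.0100 arcsec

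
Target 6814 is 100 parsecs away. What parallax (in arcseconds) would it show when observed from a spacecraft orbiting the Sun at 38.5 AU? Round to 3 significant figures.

0.385 arcsec

p (arcsec) = B (AU) / d (pc).
p = 38.5 / 100 = 0.385 arcsec.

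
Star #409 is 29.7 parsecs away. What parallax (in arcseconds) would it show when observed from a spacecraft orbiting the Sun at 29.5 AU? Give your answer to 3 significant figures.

p (arcsec) = B (AU) / d (pc).
p = 29.5 / 29.7 = 0.99327 arcsec.

0.993 arcsec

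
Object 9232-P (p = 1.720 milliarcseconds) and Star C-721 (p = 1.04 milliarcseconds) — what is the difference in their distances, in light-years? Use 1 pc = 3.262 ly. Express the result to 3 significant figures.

d_A = 1/0.001720″ = 581.4 pc; d_B = 1/0.001040″ = 961.54 pc.
|d_B − d_A| = |961.54 − 581.4| = 380.14 pc = 380.14 × 3.262 ly = 1240 ly.

1240 ly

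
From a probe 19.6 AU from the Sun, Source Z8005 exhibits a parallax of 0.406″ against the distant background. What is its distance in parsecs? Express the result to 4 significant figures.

With baseline B (in AU) and parallax p (in arcsec), d = B/p parsecs.
d = 19.6 / 0.406 = 48.276 pc.

48.28 pc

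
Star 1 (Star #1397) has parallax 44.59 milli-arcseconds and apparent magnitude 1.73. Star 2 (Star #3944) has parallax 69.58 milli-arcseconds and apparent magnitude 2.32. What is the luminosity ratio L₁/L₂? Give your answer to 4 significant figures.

L₁/L₂ = 4.193

d₁ = 1/p₁ = 1/0.04459″ = 22.427 pc; d₂ = 1/p₂ = 1/0.06958″ = 14.372 pc.
M₁ = m₁ − 5 log₁₀ d₁ + 5 = 1.73 − 6.7539 + 5 = -0.0239.
M₂ = 2.32 − 5.7876 + 5 = 1.5324.
L₁/L₂ = 10^(0.4(M₂ − M₁)) = 10^(0.4 × 1.5563) = 10^0.62252 = 4.193.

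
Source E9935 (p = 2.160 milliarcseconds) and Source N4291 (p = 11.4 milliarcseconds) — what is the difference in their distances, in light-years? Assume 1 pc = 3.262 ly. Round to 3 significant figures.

d_A = 1/0.002160″ = 462.96 pc; d_B = 1/0.01140″ = 87.719 pc.
|d_B − d_A| = |87.719 − 462.96| = 375.24 pc = 375.24 × 3.262 ly = 1224 ly.

1220 ly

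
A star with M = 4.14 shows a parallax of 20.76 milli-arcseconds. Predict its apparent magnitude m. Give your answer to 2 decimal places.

d = 1/p = 1/0.02076″ = 48.17 pc.
m − M = 5 log₁₀ d − 5 = 5 log₁₀(48.17) − 5 = 8.4139 − 5 = 3.4139.
m = M + (m − M) = 4.14 + 3.4139 = 7.55.

m = 7.55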